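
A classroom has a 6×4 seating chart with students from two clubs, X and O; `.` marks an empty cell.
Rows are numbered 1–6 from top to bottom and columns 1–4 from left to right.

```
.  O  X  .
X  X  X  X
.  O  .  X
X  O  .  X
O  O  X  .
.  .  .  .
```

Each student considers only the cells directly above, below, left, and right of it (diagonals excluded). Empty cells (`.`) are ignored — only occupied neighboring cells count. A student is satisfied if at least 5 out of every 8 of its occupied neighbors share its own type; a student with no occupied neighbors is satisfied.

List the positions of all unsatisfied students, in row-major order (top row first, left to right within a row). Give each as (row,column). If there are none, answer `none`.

(1,2)O 0/2 not
(1,3)X 1/2 not
(2,1)X 1/1 satisfied
(2,2)X 2/4 not
(2,3)X 3/3 satisfied
(2,4)X 2/2 satisfied
(3,2)O 1/2 not
(3,4)X 2/2 satisfied
(4,1)X 0/2 not
(4,2)O 2/3 satisfied
(4,4)X 1/1 satisfied
(5,1)O 1/2 not
(5,2)O 2/3 satisfied
(5,3)X 0/1 not

(1,2), (1,3), (2,2), (3,2), (4,1), (5,1), (5,3)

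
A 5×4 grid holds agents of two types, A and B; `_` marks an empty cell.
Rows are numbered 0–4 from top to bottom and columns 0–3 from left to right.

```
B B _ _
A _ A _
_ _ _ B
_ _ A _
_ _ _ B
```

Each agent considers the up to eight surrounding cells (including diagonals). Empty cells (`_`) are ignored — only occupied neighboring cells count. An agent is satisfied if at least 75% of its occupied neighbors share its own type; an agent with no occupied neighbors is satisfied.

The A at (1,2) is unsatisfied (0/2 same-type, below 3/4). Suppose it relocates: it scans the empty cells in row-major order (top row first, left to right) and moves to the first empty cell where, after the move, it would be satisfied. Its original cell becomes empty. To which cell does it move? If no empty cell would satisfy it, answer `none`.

(0,3)

Vacating (1,2). Empty cells in order:
  (0,2): 0/1 same-type → still unsatisfied.
  (0,3): 0/0 same-type → satisfied — stop here.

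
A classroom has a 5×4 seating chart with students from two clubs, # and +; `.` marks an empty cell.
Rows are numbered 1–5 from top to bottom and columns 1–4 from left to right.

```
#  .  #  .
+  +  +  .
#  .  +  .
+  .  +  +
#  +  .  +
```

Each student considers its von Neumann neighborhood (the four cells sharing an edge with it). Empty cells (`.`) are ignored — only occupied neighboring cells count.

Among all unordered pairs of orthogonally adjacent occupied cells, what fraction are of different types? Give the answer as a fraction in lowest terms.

Scan each occupied cell's neighbors to the right and below so each pair is counted once.
Row 1: #(1,1)–+(2,1)≠ #(1,3)–+(2,3)≠  → 2/2 unlike.
Row 2: +(2,1)–+(2,2)= +(2,1)–#(3,1)≠ +(2,2)–+(2,3)= +(2,3)–+(3,3)=  → 1/4 unlike.
Row 3: #(3,1)–+(4,1)≠ +(3,3)–+(4,3)=  → 1/2 unlike.
Row 4: +(4,1)–#(5,1)≠ +(4,3)–+(4,4)= +(4,4)–+(5,4)=  → 1/3 unlike.
Row 5: #(5,1)–+(5,2)≠  → 1/1 unlike.
Total adjacent occupied pairs: 12; unlike-type pairs: 6.
6/12 reduces to 1/2.

1/2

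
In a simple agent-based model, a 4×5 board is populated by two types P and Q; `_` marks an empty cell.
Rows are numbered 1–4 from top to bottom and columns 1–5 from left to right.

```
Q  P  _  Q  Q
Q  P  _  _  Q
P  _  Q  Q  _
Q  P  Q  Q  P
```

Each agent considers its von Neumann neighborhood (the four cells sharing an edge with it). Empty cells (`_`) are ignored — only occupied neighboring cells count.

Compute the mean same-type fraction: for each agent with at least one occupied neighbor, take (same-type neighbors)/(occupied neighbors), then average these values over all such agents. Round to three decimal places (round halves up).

0.544

Row 1: (1,1)Q 1/2 · (1,2)P 1/2 · (1,4)Q 1/1 · (1,5)Q 2/2
Row 2: (2,1)Q 1/3 · (2,2)P 1/2 · (2,5)Q 1/1
Row 3: (3,1)P 0/2 · (3,3)Q 2/2 · (3,4)Q 2/2
Row 4: (4,1)Q 0/2 · (4,2)P 0/2 · (4,3)Q 2/3 · (4,4)Q 2/3 · (4,5)P 0/1
Sum over 15 agents: 1/2 + 1/2 + 1/1 + 2/2 + 1/3 + 1/2 + 1/1 + 0/2 + 2/2 + 2/2 + 0/2 + 0/2 + 2/3 + 2/3 + 0/1 = 49/6; mean = 49/6 ÷ 15 = 49/90 = 0.544444… → 0.544.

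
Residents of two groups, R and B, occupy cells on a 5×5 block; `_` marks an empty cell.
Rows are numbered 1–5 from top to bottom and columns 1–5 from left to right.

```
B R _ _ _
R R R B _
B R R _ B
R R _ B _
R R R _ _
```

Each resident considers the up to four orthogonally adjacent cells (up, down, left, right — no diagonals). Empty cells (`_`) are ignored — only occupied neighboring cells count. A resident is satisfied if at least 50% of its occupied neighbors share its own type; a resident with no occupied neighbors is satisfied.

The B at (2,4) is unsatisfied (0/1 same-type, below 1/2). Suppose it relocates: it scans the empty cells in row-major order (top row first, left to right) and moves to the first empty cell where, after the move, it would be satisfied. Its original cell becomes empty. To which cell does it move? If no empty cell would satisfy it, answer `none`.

Vacating (2,4). Empty cells in order:
  (1,3): 0/2 same-type → still unsatisfied.
  (1,4): 0/0 same-type → satisfied — stop here.

(1,4)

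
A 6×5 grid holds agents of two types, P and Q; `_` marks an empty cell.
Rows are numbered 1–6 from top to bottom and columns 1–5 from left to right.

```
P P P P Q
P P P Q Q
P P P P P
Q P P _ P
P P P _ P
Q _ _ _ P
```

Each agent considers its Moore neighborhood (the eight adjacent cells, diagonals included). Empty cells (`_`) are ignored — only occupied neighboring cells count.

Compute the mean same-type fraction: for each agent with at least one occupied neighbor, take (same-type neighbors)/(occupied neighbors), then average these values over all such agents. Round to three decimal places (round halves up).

(1,1)P 3/3
(1,2)P 5/5
(1,3)P 4/5
(1,4)P 2/5
(1,5)Q 2/3
(2,1)P 5/5
(2,2)P 8/8
(2,3)P 7/8
(2,4)Q 2/8
(2,5)Q 2/5
(3,1)P 4/5
(3,2)P 7/8
(3,3)P 6/7
(3,4)P 5/7
(3,5)P 2/4
(4,1)Q 0/5
(4,2)P 7/8
(4,3)P 6/6
(4,5)P 3/3
(5,1)P 2/4
(5,2)P 4/6
(5,3)P 3/3
(5,5)P 2/2
(6,1)Q 0/2
(6,5)P 1/1
Sum over 25 agents: 3/3 + 5/5 + 4/5 + 2/5 + 2/3 + 5/5 + 8/8 + 7/8 + 2/8 + 2/5 + 4/5 + 7/8 + 6/7 + 5/7 + 2/4 + 0/5 + 7/8 + 6/6 + 3/3 + 2/4 + 4/6 + 3/3 + 2/2 + 0/2 + 1/1 = 15271/840; mean = 15271/840 ÷ 25 = 15271/21000 = 0.727190… → 0.727.

0.727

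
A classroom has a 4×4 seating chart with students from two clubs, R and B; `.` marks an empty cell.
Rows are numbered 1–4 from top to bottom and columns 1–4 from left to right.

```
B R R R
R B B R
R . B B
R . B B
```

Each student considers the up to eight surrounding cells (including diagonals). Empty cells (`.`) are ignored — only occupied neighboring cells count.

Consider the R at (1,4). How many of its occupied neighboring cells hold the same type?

2

Occupied neighbors of (1,4): (1,3)=R, (2,3)=B, (2,4)=R.
Same type (R): 2 of 3.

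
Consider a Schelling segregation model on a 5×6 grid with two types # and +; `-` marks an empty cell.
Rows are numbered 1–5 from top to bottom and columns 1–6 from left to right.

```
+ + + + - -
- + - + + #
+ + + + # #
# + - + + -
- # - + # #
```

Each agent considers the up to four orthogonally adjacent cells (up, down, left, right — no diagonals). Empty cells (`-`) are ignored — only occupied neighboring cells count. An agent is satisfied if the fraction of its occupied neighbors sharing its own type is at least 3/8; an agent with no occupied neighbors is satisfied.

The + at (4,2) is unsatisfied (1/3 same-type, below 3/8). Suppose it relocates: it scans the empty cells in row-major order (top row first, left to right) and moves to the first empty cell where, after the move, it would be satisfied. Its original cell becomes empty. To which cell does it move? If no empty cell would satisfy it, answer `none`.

(1,5)

Vacating (4,2). Empty cells in order:
  (1,5): 2/2 same-type → satisfied — stop here.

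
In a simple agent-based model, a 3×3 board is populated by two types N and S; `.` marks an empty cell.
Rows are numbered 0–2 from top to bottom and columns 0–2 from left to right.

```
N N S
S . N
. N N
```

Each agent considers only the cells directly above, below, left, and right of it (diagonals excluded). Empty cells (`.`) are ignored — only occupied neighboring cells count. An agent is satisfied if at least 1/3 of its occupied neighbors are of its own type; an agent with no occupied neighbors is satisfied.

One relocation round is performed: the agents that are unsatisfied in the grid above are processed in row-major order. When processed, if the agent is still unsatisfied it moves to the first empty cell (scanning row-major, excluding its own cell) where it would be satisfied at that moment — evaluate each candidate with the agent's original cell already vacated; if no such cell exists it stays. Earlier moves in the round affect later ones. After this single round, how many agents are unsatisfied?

Initially unsatisfied (in order): (0,2), (1,0).
  (0,2) → (2,0).
  (1,0): now satisfied by earlier moves; stays.
Resulting grid:
N N .
S . N
S N N
All satisfied now.

0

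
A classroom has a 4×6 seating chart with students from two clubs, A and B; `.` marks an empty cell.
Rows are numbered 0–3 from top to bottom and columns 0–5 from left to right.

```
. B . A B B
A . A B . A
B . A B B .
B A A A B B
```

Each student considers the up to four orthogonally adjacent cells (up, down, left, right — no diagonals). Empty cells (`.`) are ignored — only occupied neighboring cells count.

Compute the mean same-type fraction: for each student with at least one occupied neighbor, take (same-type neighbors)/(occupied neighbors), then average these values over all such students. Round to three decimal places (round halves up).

Row 0: (0,1)B — no occupied neighbors · (0,3)A 0/2 · (0,4)B 1/2 · (0,5)B 1/2
Row 1: (1,0)A 0/1 · (1,2)A 1/2 · (1,3)B 1/3 · (1,5)A 0/1
Row 2: (2,0)B 1/2 · (2,2)A 2/3 · (2,3)B 2/4 · (2,4)B 2/2
Row 3: (3,0)B 1/2 · (3,1)A 1/2 · (3,2)A 3/3 · (3,3)A 1/3 · (3,4)B 2/3 · (3,5)B 1/1
Sum over 17 students: 0/2 + 1/2 + 1/2 + 0/1 + 1/2 + 1/3 + 0/1 + 1/2 + 2/3 + 2/4 + 2/2 + 1/2 + 1/2 + 3/3 + 1/3 + 2/3 + 1/1 = 17/2; mean = 17/2 ÷ 17 = 1/2 = 0.5 → 0.500.

0.500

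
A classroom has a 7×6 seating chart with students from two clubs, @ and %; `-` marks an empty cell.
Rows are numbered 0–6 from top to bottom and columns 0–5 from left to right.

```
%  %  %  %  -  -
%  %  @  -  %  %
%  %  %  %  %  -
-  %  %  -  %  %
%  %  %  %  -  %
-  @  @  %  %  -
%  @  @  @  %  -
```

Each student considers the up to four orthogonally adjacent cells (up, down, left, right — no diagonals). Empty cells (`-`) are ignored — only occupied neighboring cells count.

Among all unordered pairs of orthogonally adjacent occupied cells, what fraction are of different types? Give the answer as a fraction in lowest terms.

3/14

Scan each occupied cell's neighbors to the right and below so each pair is counted once.
Row 0: %(0,0)–%(0,1)= %(0,0)–%(1,0)= %(0,1)–%(0,2)= %(0,1)–%(1,1)= %(0,2)–%(0,3)= %(0,2)–@(1,2)≠  → 1/6 unlike.
Row 1: %(1,0)–%(1,1)= %(1,0)–%(2,0)= %(1,1)–@(1,2)≠ %(1,1)–%(2,1)= @(1,2)–%(2,2)≠ %(1,4)–%(1,5)= %(1,4)–%(2,4)=  → 2/7 unlike.
Row 2: %(2,0)–%(2,1)= %(2,1)–%(2,2)= %(2,1)–%(3,1)= %(2,2)–%(2,3)= %(2,2)–%(3,2)= %(2,3)–%(2,4)= %(2,4)–%(3,4)=  → 0/7 unlike.
Row 3: %(3,1)–%(3,2)= %(3,1)–%(4,1)= %(3,2)–%(4,2)= %(3,4)–%(3,5)= %(3,5)–%(4,5)=  → 0/5 unlike.
Row 4: %(4,0)–%(4,1)= %(4,1)–%(4,2)= %(4,1)–@(5,1)≠ %(4,2)–%(4,3)= %(4,2)–@(5,2)≠ %(4,3)–%(5,3)=  → 2/6 unlike.
Row 5: @(5,1)–@(5,2)= @(5,1)–@(6,1)= @(5,2)–%(5,3)≠ @(5,2)–@(6,2)= %(5,3)–%(5,4)= %(5,3)–@(6,3)≠ %(5,4)–%(6,4)=  → 2/7 unlike.
Row 6: %(6,0)–@(6,1)≠ @(6,1)–@(6,2)= @(6,2)–@(6,3)= @(6,3)–%(6,4)≠  → 2/4 unlike.
Total adjacent occupied pairs: 42; unlike-type pairs: 9.
9/42 reduces to 3/14.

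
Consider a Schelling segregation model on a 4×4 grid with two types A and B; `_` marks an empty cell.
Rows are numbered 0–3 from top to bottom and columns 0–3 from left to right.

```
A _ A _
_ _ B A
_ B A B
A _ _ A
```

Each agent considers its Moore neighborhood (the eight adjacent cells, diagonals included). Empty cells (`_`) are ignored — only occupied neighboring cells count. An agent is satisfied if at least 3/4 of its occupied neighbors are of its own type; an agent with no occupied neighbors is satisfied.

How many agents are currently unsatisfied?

8

(0,0)A 0/0 ✓
(0,2)A 1/2 ✗
(1,2)B 2/5 ✗
(1,3)A 2/4 ✗
(2,1)B 1/3 ✗
(2,2)A 2/5 ✗
(2,3)B 1/4 ✗
(3,0)A 0/1 ✗
(3,3)A 1/2 ✗
Unsatisfied: (0,2), (1,2), (1,3), (2,1), (2,2), (2,3), (3,0), (3,3) — 8 in total.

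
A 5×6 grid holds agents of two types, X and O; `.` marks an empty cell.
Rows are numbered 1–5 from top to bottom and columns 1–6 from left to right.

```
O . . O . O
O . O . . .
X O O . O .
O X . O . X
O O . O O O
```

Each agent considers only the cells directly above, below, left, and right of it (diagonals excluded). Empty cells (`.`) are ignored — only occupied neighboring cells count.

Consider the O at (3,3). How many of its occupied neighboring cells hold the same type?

Occupied neighbors of (3,3): (2,3)=O, (3,2)=O.
Same type (O): 2 of 2.

2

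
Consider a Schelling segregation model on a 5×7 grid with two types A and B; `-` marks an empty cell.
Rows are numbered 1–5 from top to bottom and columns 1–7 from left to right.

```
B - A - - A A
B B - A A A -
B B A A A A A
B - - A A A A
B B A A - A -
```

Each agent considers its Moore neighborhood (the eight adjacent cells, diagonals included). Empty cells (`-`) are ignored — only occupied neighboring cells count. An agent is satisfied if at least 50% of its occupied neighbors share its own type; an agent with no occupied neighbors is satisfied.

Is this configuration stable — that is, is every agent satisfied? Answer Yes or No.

Yes

(1,1)B 2/2 ok
(1,3)A 1/2 ok
(1,6)A 3/3 ok
(1,7)A 2/2 ok
(2,1)B 4/4 ok
(2,2)B 4/6 ok
(2,4)A 5/5 ok
(2,5)A 6/6 ok
(2,6)A 6/6 ok
(3,1)B 4/4 ok
(3,2)B 4/5 ok
(3,3)A 3/5 ok
(3,4)A 6/6 ok
(3,5)A 8/8 ok
(3,6)A 7/7 ok
(3,7)A 4/4 ok
(4,1)B 4/4 ok
(4,4)A 6/6 ok
(4,5)A 7/7 ok
(4,6)A 6/6 ok
(4,7)A 4/4 ok
(5,1)B 2/2 ok
(5,2)B 2/3 ok
(5,3)A 2/3 ok
(5,4)A 3/3 ok
(5,6)A 3/3 ok
All meet the threshold, so the configuration is stable.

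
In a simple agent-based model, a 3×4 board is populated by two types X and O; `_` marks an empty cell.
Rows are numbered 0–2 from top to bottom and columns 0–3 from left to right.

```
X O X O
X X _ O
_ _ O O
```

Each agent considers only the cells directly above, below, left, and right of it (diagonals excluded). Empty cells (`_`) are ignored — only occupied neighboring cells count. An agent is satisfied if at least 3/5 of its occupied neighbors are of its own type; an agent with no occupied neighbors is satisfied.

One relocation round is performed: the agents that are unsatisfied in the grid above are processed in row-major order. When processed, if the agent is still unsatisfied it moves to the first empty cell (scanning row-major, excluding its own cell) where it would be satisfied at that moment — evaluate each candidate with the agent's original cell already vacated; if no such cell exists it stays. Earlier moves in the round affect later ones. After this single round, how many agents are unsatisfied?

2

Initially unsatisfied (in order): (0,0), (0,1), (0,2), (0,3), (1,1).
  (0,0) → (2,0).
  (0,1): no empty cell satisfies it; stays.
  (0,2) → (2,1).
  (0,3): now satisfied by earlier moves; stays.
  (1,1): now satisfied by earlier moves; stays.
Resulting grid:
_ O _ O
X X _ O
X X O O
Unsatisfied now: (0,1), (2,2).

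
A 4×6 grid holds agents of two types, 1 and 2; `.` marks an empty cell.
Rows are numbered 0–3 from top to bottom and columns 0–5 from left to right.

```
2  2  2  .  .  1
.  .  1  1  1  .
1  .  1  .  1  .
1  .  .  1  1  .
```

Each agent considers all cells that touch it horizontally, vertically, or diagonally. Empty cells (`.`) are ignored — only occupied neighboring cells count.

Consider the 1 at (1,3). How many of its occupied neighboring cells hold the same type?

Occupied neighbors of (1,3): (0,2)=2, (1,2)=1, (1,4)=1, (2,2)=1, (2,4)=1.
Same type (1): 4 of 5.

4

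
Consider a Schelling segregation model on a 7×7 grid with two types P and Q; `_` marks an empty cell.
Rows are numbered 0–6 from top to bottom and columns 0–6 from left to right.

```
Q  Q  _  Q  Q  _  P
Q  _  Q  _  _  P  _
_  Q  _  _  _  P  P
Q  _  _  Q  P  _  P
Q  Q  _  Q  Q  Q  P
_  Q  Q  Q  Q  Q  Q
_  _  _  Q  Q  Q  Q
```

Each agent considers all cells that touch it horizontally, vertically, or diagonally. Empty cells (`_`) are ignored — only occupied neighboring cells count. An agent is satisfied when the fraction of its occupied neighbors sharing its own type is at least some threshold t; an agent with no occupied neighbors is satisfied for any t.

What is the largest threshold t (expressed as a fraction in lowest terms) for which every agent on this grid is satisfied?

1/5

(0,0)Q 2/2
(0,1)Q 3/3
(0,3)Q 2/2
(0,4)Q 1/2
(0,6)P 1/1
(1,0)Q 3/3
(1,2)Q 3/3
(1,5)P 3/4
(2,1)Q 3/3
(2,5)P 4/4
(2,6)P 3/3
(3,0)Q 3/3
(3,3)Q 2/3
(3,4)P 1/5
(3,6)P 3/4
(4,0)Q 3/3
(4,1)Q 4/4
(4,3)Q 5/6
(4,4)Q 6/7
(4,5)Q 4/7
(4,6)P 1/4
(5,1)Q 3/3
(5,2)Q 5/5
(5,3)Q 6/6
(5,4)Q 8/8
(5,5)Q 7/8
(5,6)Q 4/5
(6,3)Q 4/4
(6,4)Q 5/5
(6,5)Q 5/5
(6,6)Q 3/3
The smallest same-type fraction is 1/5 at (3,4), which reduces to 1/5. Any threshold above that leaves this agent unsatisfied.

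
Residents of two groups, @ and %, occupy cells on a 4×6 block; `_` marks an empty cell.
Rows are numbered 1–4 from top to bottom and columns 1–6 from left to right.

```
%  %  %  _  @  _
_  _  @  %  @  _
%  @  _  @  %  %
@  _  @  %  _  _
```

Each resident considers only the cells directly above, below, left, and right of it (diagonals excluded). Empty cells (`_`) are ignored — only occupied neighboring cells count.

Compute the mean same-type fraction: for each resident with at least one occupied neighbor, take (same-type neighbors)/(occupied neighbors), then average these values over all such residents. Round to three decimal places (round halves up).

0.344

Row 1: (1,1)% 1/1 · (1,2)% 2/2 · (1,3)% 1/2 · (1,5)@ 1/1
Row 2: (2,3)@ 0/2 · (2,4)% 0/3 · (2,5)@ 1/3
Row 3: (3,1)% 0/2 · (3,2)@ 0/1 · (3,4)@ 0/3 · (3,5)% 1/3 · (3,6)% 1/1
Row 4: (4,1)@ 0/1 · (4,3)@ 0/1 · (4,4)% 0/2
Sum over 15 residents: 1/1 + 2/2 + 1/2 + 1/1 + 0/2 + 0/3 + 1/3 + 0/2 + 0/1 + 0/3 + 1/3 + 1/1 + 0/1 + 0/1 + 0/2 = 31/6; mean = 31/6 ÷ 15 = 31/90 = 0.344444… → 0.344.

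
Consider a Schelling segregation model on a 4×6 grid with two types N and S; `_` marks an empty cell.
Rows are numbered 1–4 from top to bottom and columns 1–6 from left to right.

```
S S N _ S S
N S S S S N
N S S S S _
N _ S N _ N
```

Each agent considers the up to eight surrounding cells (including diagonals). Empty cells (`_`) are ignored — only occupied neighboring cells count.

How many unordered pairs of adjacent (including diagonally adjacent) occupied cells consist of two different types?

20

Scan each occupied cell's neighbors to the right and below (and the two forward diagonals) so each pair is counted once.
From row 1: 8 unlike of 16 pairs (running 8/16).
From row 2: 5 unlike of 19 pairs (running 13/35).
From row 3: 6 unlike of 13 pairs (running 19/48).
From row 4: 1 unlike of 1 pairs (running 20/49).
Total adjacent occupied pairs: 49; unlike-type pairs: 20.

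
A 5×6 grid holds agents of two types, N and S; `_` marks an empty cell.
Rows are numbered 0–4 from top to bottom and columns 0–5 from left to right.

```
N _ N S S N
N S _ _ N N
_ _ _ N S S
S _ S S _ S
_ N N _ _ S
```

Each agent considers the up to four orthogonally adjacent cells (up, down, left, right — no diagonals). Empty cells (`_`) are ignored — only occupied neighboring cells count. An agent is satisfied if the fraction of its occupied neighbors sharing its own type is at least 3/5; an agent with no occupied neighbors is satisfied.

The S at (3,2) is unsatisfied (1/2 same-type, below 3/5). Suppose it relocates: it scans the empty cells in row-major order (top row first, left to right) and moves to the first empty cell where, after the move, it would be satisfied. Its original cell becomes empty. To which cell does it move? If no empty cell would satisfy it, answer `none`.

(2,1)

Vacating (3,2). Empty cells in order:
  (0,1): 1/3 same-type → still unsatisfied.
  (1,2): 1/2 same-type → still unsatisfied.
  (1,3): 1/3 same-type → still unsatisfied.
  (2,0): 1/2 same-type → still unsatisfied.
  (2,1): 1/1 same-type → satisfied — stop here.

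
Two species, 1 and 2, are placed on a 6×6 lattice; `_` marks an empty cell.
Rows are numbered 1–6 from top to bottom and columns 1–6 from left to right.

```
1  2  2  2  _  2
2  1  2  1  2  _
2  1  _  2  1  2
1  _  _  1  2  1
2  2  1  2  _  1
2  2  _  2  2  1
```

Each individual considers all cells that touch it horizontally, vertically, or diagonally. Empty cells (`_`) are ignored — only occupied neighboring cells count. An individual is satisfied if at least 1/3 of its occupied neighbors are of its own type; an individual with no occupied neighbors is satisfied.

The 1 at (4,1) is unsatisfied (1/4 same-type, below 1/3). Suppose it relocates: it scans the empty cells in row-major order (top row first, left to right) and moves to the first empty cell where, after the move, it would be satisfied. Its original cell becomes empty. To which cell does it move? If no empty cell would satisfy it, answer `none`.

(3,3)

Vacating (4,1). Empty cells in order:
  (1,5): 1/4 same-type → still unsatisfied.
  (2,6): 1/4 same-type → still unsatisfied.
  (3,3): 4/6 same-type → satisfied — stop here.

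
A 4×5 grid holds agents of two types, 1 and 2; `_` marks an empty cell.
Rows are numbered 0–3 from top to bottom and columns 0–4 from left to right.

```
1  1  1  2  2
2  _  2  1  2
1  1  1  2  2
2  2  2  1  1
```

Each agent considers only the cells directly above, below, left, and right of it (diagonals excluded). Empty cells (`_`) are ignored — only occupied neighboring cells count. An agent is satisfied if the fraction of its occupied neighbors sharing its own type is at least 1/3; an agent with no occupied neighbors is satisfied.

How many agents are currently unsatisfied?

5

Row 0: (0,0)1 1/2 ok · (0,1)1 2/2 ok · (0,2)1 1/3 ok · (0,3)2 1/3 ok · (0,4)2 2/2 ok
Row 1: (1,0)2 0/2 unhappy · (1,2)2 0/3 unhappy · (1,3)1 0/4 unhappy · (1,4)2 2/3 ok
Row 2: (2,0)1 1/3 ok · (2,1)1 2/3 ok · (2,2)1 1/4 unhappy · (2,3)2 1/4 unhappy · (2,4)2 2/3 ok
Row 3: (3,0)2 1/2 ok · (3,1)2 2/3 ok · (3,2)2 1/3 ok · (3,3)1 1/3 ok · (3,4)1 1/2 ok
Unsatisfied: (1,0), (1,2), (1,3), (2,2), (2,3) — 5 in total.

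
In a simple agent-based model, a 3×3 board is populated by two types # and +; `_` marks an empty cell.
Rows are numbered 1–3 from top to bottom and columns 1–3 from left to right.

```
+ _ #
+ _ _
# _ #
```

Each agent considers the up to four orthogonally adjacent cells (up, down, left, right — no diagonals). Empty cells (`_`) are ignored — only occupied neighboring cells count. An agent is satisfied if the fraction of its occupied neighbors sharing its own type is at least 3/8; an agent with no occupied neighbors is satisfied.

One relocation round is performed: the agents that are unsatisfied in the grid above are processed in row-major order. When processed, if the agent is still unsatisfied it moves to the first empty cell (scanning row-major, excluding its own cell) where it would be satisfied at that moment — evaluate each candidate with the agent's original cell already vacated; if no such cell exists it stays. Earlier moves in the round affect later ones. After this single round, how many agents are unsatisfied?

Initially unsatisfied (in order): (3,1).
  (3,1) → (1,2).
Resulting grid:
+ # #
+ _ _
_ _ #
All satisfied now.

0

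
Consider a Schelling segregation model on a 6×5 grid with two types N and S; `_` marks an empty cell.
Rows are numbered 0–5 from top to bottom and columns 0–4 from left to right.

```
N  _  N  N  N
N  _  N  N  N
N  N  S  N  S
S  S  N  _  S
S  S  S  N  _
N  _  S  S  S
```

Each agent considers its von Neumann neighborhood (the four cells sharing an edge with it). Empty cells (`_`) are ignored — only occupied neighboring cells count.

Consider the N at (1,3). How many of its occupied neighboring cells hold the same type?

4

Occupied neighbors of (1,3): (0,3)=N, (2,3)=N, (1,2)=N, (1,4)=N.
Same type (N): 4 of 4.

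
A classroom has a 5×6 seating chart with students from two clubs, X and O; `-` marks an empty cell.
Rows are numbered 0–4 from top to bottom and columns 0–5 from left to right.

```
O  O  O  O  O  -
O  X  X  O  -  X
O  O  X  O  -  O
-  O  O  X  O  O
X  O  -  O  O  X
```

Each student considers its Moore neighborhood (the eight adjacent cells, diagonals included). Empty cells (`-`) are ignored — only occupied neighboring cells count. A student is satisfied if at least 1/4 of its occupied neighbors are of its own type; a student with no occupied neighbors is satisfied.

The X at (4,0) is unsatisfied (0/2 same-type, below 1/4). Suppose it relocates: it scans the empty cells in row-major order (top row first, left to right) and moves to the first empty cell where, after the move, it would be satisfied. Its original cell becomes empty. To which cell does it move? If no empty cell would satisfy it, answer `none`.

(0,5)

Vacating (4,0). Empty cells in order:
  (0,5): 1/2 same-type → satisfied — stop here.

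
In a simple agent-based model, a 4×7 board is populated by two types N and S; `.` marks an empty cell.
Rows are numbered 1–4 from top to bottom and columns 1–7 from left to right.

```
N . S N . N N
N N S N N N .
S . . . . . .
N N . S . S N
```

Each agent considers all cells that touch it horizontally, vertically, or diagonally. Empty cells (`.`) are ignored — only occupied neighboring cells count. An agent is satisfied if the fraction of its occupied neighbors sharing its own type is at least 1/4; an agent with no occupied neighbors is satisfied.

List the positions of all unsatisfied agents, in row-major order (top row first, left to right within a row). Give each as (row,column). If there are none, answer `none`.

(1,1)N 2/2 ✓
(1,3)S 1/4 ✓
(1,4)N 2/4 ✓
(1,6)N 3/3 ✓
(1,7)N 2/2 ✓
(2,1)N 2/3 ✓
(2,2)N 2/5 ✓
(2,3)S 1/4 ✓
(2,4)N 2/4 ✓
(2,5)N 4/4 ✓
(2,6)N 3/3 ✓
(3,1)S 0/4 ✗
(4,1)N 1/2 ✓
(4,2)N 1/2 ✓
(4,4)S 0/0 ✓
(4,6)S 0/1 ✗
(4,7)N 0/1 ✗

(3,1), (4,6), (4,7)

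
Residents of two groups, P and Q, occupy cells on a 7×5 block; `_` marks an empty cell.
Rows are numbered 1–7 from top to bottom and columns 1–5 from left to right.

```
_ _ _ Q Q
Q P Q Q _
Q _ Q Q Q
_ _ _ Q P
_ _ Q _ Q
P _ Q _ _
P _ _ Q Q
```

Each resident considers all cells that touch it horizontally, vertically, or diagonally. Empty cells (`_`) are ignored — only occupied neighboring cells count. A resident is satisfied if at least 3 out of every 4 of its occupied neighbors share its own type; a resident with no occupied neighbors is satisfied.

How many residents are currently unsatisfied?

5

(1,4)Q 3/3 satisfied
(1,5)Q 2/2 satisfied
(2,1)Q 1/2 not
(2,2)P 0/4 not
(2,3)Q 4/5 satisfied
(2,4)Q 6/6 satisfied
(3,1)Q 1/2 not
(3,3)Q 4/5 satisfied
(3,4)Q 5/6 satisfied
(3,5)Q 3/4 satisfied
(4,4)Q 5/6 satisfied
(4,5)P 0/4 not
(5,3)Q 2/2 satisfied
(5,5)Q 1/2 not
(6,1)P 1/1 satisfied
(6,3)Q 2/2 satisfied
(7,1)P 1/1 satisfied
(7,4)Q 2/2 satisfied
(7,5)Q 1/1 satisfied
Unsatisfied: (2,1), (2,2), (3,1), (4,5), (5,5) — 5 in total.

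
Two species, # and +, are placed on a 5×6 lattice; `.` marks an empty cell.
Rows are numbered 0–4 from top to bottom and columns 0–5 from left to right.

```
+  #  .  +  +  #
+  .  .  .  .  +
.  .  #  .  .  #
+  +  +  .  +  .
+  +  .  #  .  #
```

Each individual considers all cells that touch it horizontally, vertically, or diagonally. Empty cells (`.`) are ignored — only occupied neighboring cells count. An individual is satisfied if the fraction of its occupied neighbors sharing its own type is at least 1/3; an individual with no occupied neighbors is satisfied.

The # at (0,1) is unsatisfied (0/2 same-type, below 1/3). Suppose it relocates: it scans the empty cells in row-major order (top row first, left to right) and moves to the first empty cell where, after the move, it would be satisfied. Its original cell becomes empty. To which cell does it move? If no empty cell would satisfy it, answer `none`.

Vacating (0,1). Empty cells in order:
  (0,2): 0/1 same-type → still unsatisfied.
  (1,1): 1/3 same-type → satisfied — stop here.

(1,1)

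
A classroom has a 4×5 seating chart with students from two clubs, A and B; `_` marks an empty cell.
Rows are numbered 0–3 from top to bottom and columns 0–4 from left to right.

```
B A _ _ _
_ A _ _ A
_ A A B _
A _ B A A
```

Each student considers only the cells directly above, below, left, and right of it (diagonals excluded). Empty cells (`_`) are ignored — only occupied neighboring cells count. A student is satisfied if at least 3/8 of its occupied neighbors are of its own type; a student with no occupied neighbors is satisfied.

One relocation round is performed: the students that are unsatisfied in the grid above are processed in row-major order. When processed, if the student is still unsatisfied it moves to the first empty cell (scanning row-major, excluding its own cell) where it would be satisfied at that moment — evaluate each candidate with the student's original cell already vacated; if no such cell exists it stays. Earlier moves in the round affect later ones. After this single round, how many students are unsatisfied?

1

Initially unsatisfied (in order): (0,0), (2,2), (2,3), (3,2), (3,3).
  (0,0) → (0,3).
  (2,2) → (0,0).
  (2,3) → (0,2).
  (3,2) → (0,4).
  (3,3): now satisfied by earlier moves; stays.
Resulting grid:
A A B B B
_ A _ _ A
_ A _ _ _
A _ _ A A
Unsatisfied now: (1,4).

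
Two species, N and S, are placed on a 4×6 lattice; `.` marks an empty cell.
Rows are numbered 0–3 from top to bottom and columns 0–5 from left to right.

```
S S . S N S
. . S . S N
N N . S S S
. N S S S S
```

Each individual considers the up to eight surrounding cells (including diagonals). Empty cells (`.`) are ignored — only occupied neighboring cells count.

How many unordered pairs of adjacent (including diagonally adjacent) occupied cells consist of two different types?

Scan each occupied cell's neighbors to the right and below (and the two forward diagonals) so each pair is counted once.
From row 0: 4 unlike of 10 pairs (running 4/10).
From row 1: 4 unlike of 8 pairs (running 8/18).
From row 2: 1 unlike of 14 pairs (running 9/32).
From row 3: 1 unlike of 4 pairs (running 10/36).
Total adjacent occupied pairs: 36; unlike-type pairs: 10.

10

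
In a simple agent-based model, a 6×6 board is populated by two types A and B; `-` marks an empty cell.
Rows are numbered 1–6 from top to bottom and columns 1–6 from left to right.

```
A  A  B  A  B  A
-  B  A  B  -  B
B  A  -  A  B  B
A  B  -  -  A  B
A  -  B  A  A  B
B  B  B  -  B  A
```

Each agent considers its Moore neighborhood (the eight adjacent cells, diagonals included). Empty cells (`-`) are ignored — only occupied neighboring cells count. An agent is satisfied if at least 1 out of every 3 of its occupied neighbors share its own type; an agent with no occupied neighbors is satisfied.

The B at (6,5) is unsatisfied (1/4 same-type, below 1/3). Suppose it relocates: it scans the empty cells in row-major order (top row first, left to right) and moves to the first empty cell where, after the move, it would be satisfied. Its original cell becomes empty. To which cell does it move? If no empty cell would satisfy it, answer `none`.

Vacating (6,5). Empty cells in order:
  (2,1): 2/5 same-type → satisfied — stop here.

(2,1)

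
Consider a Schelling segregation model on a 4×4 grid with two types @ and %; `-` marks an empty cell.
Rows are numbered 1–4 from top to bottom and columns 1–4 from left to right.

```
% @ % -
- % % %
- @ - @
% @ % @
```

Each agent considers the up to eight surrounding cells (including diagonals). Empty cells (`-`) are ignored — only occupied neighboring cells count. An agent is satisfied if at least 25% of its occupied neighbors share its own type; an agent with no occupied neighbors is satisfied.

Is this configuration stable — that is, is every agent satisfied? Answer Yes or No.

Row 1: (1,1)% 1/2 ok · (1,2)@ 0/4 unhappy · (1,3)% 3/4 ok
Row 2: (2,2)% 3/5 ok · (2,3)% 3/6 ok · (2,4)% 2/3 ok
Row 3: (3,2)@ 1/5 unhappy · (3,4)@ 1/4 ok
Row 4: (4,1)% 0/2 unhappy · (4,2)@ 1/3 ok · (4,3)% 0/4 unhappy · (4,4)@ 1/2 ok
For instance (1,2) has only 0/4 same-type neighbors, below 1/4.

No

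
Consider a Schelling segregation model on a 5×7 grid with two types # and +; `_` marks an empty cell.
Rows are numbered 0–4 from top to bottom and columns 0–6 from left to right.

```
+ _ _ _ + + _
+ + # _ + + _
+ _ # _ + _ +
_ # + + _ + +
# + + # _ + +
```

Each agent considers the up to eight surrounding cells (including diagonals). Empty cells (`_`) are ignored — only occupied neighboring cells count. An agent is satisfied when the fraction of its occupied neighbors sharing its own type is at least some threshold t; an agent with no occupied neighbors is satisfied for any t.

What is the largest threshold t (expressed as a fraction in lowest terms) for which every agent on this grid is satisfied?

(0,0)+ 2/2
(0,4)+ 3/3
(0,5)+ 3/3
(1,0)+ 3/3
(1,1)+ 3/5
(1,2)# 1/2
(1,4)+ 4/4
(1,5)+ 5/5
(2,0)+ 2/3
(2,2)# 2/5
(2,4)+ 4/4
(2,6)+ 3/3
(3,1)# 2/6
(3,2)+ 3/6
(3,3)+ 3/5
(3,5)+ 5/5
(3,6)+ 4/4
(4,0)# 1/2
(4,1)+ 2/4
(4,2)+ 3/5
(4,3)# 0/3
(4,5)+ 3/3
(4,6)+ 3/3
The smallest same-type fraction is 0/3 at (4,3), which reduces to 0/1. Any threshold above that leaves this agent unsatisfied.

0/1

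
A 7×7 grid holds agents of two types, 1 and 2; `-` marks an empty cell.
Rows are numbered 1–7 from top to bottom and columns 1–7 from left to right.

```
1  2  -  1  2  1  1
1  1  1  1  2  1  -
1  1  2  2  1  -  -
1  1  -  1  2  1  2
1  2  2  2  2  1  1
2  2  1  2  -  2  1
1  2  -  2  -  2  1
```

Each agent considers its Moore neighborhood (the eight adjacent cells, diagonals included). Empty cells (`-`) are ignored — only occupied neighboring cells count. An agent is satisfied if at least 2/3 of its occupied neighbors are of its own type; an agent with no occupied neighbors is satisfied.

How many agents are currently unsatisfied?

Row 1: (1,1)1 2/3 ok · (1,2)2 0/4 unhappy · (1,4)1 2/4 unhappy · (1,5)2 1/5 unhappy · (1,6)1 2/4 unhappy · (1,7)1 2/2 ok
Row 2: (2,1)1 4/5 ok · (2,2)1 5/7 ok · (2,3)1 4/7 unhappy · (2,4)1 3/7 unhappy · (2,5)2 2/7 unhappy · (2,6)1 3/5 unhappy
Row 3: (3,1)1 5/5 ok · (3,2)1 6/7 ok · (3,3)2 1/7 unhappy · (3,4)2 3/7 unhappy · (3,5)1 4/7 unhappy
Row 4: (4,1)1 4/5 ok · (4,2)1 4/7 unhappy · (4,4)1 1/7 unhappy · (4,5)2 3/7 unhappy · (4,6)1 3/6 unhappy · (4,7)2 0/3 unhappy
Row 5: (5,1)1 2/5 unhappy · (5,2)2 3/7 unhappy · (5,3)2 4/7 unhappy · (5,4)2 4/6 ok · (5,5)2 4/7 unhappy · (5,6)1 3/7 unhappy · (5,7)1 3/5 unhappy
Row 6: (6,1)2 3/5 unhappy · (6,2)2 4/7 unhappy · (6,3)1 0/7 unhappy · (6,4)2 4/5 ok · (6,6)2 2/6 unhappy · (6,7)1 3/5 unhappy
Row 7: (7,1)1 0/3 unhappy · (7,2)2 2/4 unhappy · (7,4)2 1/2 unhappy · (7,6)2 1/3 unhappy · (7,7)1 1/3 unhappy
Unsatisfied: (1,2), (1,4), (1,5), (1,6), (2,3), (2,4), (2,5), (2,6), (3,3), (3,4), (3,5), (4,2), (4,4), (4,5), (4,6), (4,7), (5,1), (5,2), (5,3), (5,5), (5,6), (5,7), (6,1), (6,2), (6,3), (6,6), (6,7), (7,1), (7,2), (7,4), (7,6), (7,7) — 32 in total.

32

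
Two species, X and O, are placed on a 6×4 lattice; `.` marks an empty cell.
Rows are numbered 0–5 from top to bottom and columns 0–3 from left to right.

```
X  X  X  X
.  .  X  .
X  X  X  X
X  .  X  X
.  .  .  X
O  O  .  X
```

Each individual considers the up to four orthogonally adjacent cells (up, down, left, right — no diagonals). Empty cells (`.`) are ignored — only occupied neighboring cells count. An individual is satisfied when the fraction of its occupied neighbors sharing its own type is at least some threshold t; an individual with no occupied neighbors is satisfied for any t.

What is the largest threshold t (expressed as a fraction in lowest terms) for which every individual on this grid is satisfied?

1/1

(0,0)X 1/1
(0,1)X 2/2
(0,2)X 3/3
(0,3)X 1/1
(1,2)X 2/2
(2,0)X 2/2
(2,1)X 2/2
(2,2)X 4/4
(2,3)X 2/2
(3,0)X 1/1
(3,2)X 2/2
(3,3)X 3/3
(4,3)X 2/2
(5,0)O 1/1
(5,1)O 1/1
(5,3)X 1/1
The smallest same-type fraction is 1/1 at (0,0), which reduces to 1/1. Any threshold above that leaves this individual unsatisfied.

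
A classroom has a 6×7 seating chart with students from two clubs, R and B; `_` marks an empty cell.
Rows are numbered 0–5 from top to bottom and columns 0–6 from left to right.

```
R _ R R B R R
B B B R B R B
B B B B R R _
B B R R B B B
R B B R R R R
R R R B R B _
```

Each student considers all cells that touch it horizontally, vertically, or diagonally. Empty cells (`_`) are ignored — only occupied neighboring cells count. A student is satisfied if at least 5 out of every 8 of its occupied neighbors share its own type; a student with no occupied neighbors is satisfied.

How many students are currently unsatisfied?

29

Row 0: (0,0)R 0/2 unhappy · (0,2)R 2/4 unhappy · (0,3)R 2/5 unhappy · (0,4)B 1/5 unhappy · (0,5)R 2/5 unhappy · (0,6)R 2/3 ok
Row 1: (1,0)B 3/4 ok · (1,1)B 5/7 ok · (1,2)B 4/7 unhappy · (1,3)R 3/8 unhappy · (1,4)B 2/8 unhappy · (1,5)R 4/7 unhappy · (1,6)B 0/4 unhappy
Row 2: (2,0)B 5/5 ok · (2,1)B 7/8 ok · (2,2)B 5/8 ok · (2,3)B 4/8 unhappy · (2,4)R 4/8 unhappy · (2,5)R 2/7 unhappy
Row 3: (3,0)B 4/5 ok · (3,1)B 6/8 ok · (3,2)R 2/8 unhappy · (3,3)R 4/8 unhappy · (3,4)B 2/8 unhappy · (3,5)B 2/7 unhappy · (3,6)B 1/4 unhappy
Row 4: (4,0)R 2/5 unhappy · (4,1)B 3/8 unhappy · (4,2)B 3/8 unhappy · (4,3)R 5/8 ok · (4,4)R 4/8 unhappy · (4,5)R 3/7 unhappy · (4,6)R 1/4 unhappy
Row 5: (5,0)R 2/3 ok · (5,1)R 3/5 unhappy · (5,2)R 2/5 unhappy · (5,3)B 1/5 unhappy · (5,4)R 3/5 unhappy · (5,5)B 0/4 unhappy
Unsatisfied: (0,0), (0,2), (0,3), (0,4), (0,5), (1,2), (1,3), (1,4), (1,5), (1,6), (2,3), (2,4), (2,5), (3,2), (3,3), (3,4), (3,5), (3,6), (4,0), (4,1), (4,2), (4,4), (4,5), (4,6), (5,1), (5,2), (5,3), (5,4), (5,5) — 29 in total.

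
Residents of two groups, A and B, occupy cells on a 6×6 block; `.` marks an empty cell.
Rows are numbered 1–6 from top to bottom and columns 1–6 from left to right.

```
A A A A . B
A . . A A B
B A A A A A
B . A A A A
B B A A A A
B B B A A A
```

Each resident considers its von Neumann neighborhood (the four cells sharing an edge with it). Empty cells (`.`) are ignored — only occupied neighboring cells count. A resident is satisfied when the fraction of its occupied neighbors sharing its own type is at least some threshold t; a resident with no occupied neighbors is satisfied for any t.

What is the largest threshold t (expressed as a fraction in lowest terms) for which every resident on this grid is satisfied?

Row 1: (1,1)A 2/2 · (1,2)A 2/2 · (1,3)A 2/2 · (1,4)A 2/2 · (1,6)B 1/1
Row 2: (2,1)A 1/2 · (2,4)A 3/3 · (2,5)A 2/3 · (2,6)B 1/3
Row 3: (3,1)B 1/3 · (3,2)A 1/2 · (3,3)A 3/3 · (3,4)A 4/4 · (3,5)A 4/4 · (3,6)A 2/3
Row 4: (4,1)B 2/2 · (4,3)A 3/3 · (4,4)A 4/4 · (4,5)A 4/4 · (4,6)A 3/3
Row 5: (5,1)B 3/3 · (5,2)B 2/3 · (5,3)A 2/4 · (5,4)A 4/4 · (5,5)A 4/4 · (5,6)A 3/3
Row 6: (6,1)B 2/2 · (6,2)B 3/3 · (6,3)B 1/3 · (6,4)A 2/3 · (6,5)A 3/3 · (6,6)A 2/2
The smallest same-type fraction is 1/3 at (2,6), which reduces to 1/3. Any threshold above that leaves this resident unsatisfied.

1/3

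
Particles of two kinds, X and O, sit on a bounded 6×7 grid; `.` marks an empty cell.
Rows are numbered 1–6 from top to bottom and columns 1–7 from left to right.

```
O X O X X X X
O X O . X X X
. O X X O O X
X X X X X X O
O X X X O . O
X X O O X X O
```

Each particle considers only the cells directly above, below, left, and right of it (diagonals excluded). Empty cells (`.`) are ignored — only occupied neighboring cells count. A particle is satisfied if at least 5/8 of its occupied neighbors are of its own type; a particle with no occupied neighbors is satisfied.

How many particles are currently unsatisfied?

25

Row 1: (1,1)O 1/2 ✗ · (1,2)X 1/3 ✗ · (1,3)O 1/3 ✗ · (1,4)X 1/2 ✗ · (1,5)X 3/3 ✓ · (1,6)X 3/3 ✓ · (1,7)X 2/2 ✓
Row 2: (2,1)O 1/2 ✗ · (2,2)X 1/4 ✗ · (2,3)O 1/3 ✗ · (2,5)X 2/3 ✓ · (2,6)X 3/4 ✓ · (2,7)X 3/3 ✓
Row 3: (3,2)O 0/3 ✗ · (3,3)X 2/4 ✗ · (3,4)X 2/3 ✓ · (3,5)O 1/4 ✗ · (3,6)O 1/4 ✗ · (3,7)X 1/3 ✗
Row 4: (4,1)X 1/2 ✗ · (4,2)X 3/4 ✓ · (4,3)X 4/4 ✓ · (4,4)X 4/4 ✓ · (4,5)X 2/4 ✗ · (4,6)X 1/3 ✗ · (4,7)O 1/3 ✗
Row 5: (5,1)O 0/3 ✗ · (5,2)X 3/4 ✓ · (5,3)X 3/4 ✓ · (5,4)X 2/4 ✗ · (5,5)O 0/3 ✗ · (5,7)O 2/2 ✓
Row 6: (6,1)X 1/2 ✗ · (6,2)X 2/3 ✓ · (6,3)O 1/3 ✗ · (6,4)O 1/3 ✗ · (6,5)X 1/3 ✗ · (6,6)X 1/2 ✗ · (6,7)O 1/2 ✗
Unsatisfied: (1,1), (1,2), (1,3), (1,4), (2,1), (2,2), (2,3), (3,2), (3,3), (3,5), (3,6), (3,7), (4,1), (4,5), (4,6), (4,7), (5,1), (5,4), (5,5), (6,1), (6,3), (6,4), (6,5), (6,6), (6,7) — 25 in total.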